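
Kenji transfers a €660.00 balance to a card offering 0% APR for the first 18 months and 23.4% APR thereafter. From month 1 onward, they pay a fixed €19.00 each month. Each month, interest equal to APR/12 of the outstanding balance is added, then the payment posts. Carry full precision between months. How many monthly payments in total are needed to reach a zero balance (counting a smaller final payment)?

39 months

Promo months 1–18 at r₀ = 0%/12 = 0; months 19+ at r₁ = 23.4%/12 = 0.0195.
After month 18 (no interest yet): B = €660.00 − 18·€19.00 = €318.00.
Then at r₁ with €19.00/mo: n₂ = −ln(1 − r₁·B/P)/ln(1+r₁) ≈ 20.46 → 21 more payments.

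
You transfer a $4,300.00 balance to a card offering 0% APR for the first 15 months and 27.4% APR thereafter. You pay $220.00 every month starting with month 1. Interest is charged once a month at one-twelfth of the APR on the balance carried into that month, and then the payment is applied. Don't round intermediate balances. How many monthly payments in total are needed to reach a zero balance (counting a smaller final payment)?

20 months

Promo months 1–15 at r₀ = 0%/12 = 0; months 16+ at r₁ = 27.4%/12 = 0.0228333.
After month 15 (no interest yet): B = $4,300.00 − 15·$220.00 = $1,000.00.
Then at r₁ with $220.00/mo: n₂ = −ln(1 − r₁·B/P)/ln(1+r₁) ≈ 4.85 → 5 more payments.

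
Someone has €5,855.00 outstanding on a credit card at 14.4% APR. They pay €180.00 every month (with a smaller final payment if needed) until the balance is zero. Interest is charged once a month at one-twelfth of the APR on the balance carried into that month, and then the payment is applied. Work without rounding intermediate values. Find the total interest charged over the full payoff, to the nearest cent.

Monthly rate r = 14.4%/12 = 1.2% = 0.012.
Payoff takes n = ⌈−ln(1 − rB₀/P)/ln(1+r)⌉ = ⌈41.484⌉ = 42 payments; the last is €87.36.
Total paid = 41·€180.00 + €87.36 = €7,467.36.
Total interest = total paid − principal = €7,467.36 − €5,855.00 = €1,612.36.

€1,612.36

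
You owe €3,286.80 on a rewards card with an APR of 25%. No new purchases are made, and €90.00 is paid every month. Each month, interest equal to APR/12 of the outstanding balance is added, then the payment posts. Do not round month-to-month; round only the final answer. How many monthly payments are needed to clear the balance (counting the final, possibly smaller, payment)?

70 payments

Monthly rate r = 25%/12 = 2.08333% = 0.0208333.
Recurrence: B ← B·(1+r) − €90.00.
Month 1: interest €68.47; balance after payment €3,265.28.
Month 2: interest €68.03; balance after payment €3,243.30.
Closed form: n = −ln(1 − rB₀/P)/ln(1+r) = −ln(0.23917)/ln(1.02083) ≈ 69.381, so the balance reaches zero during payment 70.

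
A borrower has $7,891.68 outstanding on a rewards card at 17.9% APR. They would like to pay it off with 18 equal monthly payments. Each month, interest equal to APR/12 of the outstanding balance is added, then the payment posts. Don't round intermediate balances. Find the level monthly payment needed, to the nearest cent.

$503.16

Monthly rate r = 17.9%/12 = 1.49167% = 0.0149167.
Level-payment amortization: P = B₀·r / (1 − (1+r)^(−n)) = 7891.68·0.0149167 / (1 − 1.01492^(−18)).
Denominator 1 − (1+r)^(−18) = 0.23395712.
P = 117.718 / 0.23395712 ≈ 503.16.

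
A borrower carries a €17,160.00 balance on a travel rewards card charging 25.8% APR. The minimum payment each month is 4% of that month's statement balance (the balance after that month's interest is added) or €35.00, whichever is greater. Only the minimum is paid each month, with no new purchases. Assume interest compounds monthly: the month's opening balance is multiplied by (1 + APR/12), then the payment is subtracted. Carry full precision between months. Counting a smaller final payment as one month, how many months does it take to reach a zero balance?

189 months

Monthly rate r = 25.8%/12 = 2.15% = 0.0215.
While 4% of the post-interest balance exceeds €35.00, each month B ← (B·(1+r))·(1 − 0.04), i.e. B shrinks by the factor (1+r)·0.96 = 0.98064.
This holds for months 1–154. Entering month 155 the balance is €845.27; 4% of the post-interest balance is now below €35.00, so the flat €35.00 minimum applies from here.
From month 155 a fixed €35.00 at rate r clears €845.27 in 35 more payments. Total: 154 + 35 = 189 months.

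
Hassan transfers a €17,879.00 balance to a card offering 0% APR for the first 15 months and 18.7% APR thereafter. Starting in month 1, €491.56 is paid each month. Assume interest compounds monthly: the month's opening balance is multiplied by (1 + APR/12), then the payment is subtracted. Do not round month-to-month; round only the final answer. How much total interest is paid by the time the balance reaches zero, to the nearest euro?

€2,371

Promo months 1–15 at r₀ = 0%/12 = 0; months 16+ at r₁ = 18.7%/12 = 0.0155833.
After month 15 (no interest yet): B = €17,879.00 − 15·€491.56 = €10,505.60.
Then at r₁ with €491.56/mo: n₂ = −ln(1 − r₁·B/P)/ln(1+r₁) ≈ 26.19 → 27 more payments.
Total paid = 41·€491.56 + €95.73 = €20,249.69; interest = €20,249.69 − €17,879.00 = €2,370.69.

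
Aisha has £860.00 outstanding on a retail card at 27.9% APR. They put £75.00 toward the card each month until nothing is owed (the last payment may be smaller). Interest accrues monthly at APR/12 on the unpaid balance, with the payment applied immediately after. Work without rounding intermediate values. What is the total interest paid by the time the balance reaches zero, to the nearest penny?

£152.00

Monthly rate r = 27.9%/12 = 2.325% = 0.02325.
Payoff takes n = ⌈−ln(1 − rB₀/P)/ln(1+r)⌉ = ⌈13.491⌉ = 14 payments; the last is £37.00.
Total paid = 13·£75.00 + £37.00 = £1,012.00.
Total interest = total paid − principal = £1,012.00 − £860.00 = £152.00.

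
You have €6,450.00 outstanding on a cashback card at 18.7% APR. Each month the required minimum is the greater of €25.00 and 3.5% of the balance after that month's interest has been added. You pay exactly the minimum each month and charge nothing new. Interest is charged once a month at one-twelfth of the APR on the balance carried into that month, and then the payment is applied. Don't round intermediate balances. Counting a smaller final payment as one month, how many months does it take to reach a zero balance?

Monthly rate r = 18.7%/12 = 1.55833% = 0.0155833.
While 3.5% of the post-interest balance exceeds €25.00, each month B ← (B·(1+r))·(1 − 0.035), i.e. B shrinks by the factor (1+r)·0.965 = 0.98004.
This holds for months 1–110. Entering month 111 the balance is €701.90; 3.5% of the post-interest balance is now below €25.00, so the flat €25.00 minimum applies from here.
From month 111 a fixed €25.00 at rate r clears €701.90 in 38 more payments. Total: 110 + 38 = 148 months.

148 months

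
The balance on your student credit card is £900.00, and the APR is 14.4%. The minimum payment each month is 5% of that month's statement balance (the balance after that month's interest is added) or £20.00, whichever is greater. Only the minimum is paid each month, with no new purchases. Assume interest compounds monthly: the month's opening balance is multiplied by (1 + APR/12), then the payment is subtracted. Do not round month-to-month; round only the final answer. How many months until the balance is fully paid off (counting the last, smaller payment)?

Monthly rate r = 14.4%/12 = 1.2% = 0.012.
While 5% of the post-interest balance exceeds £20.00, each month B ← (B·(1+r))·(1 − 0.05), i.e. B shrinks by the factor (1+r)·0.95 = 0.9614.
This holds for months 1–21. Entering month 22 the balance is £393.76; 5% of the post-interest balance is now below £20.00, so the flat £20.00 minimum applies from here.
From month 22 a fixed £20.00 at rate r clears £393.76 in 23 more payments. Total: 21 + 23 = 44 months.

44 months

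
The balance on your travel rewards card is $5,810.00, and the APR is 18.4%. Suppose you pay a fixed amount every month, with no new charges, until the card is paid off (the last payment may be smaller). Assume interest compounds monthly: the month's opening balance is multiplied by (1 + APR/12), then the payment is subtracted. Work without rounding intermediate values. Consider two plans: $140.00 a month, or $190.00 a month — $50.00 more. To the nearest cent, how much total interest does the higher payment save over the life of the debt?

$1,405.43

Monthly rate r = 18.4%/12 = 1.53333% = 0.0153333.
At $140.00/mo: n = ⌈−ln(1 − rB₀/P)/ln(1+r)⌉ = 67 payments (last $66.49); total interest = total paid − $5,810.00 = $3,496.49.
At $190.00/mo: 42 payments (last $111.06); total interest $2,091.06.
Interest saved = $3,496.49 − $2,091.06 = $1,405.43.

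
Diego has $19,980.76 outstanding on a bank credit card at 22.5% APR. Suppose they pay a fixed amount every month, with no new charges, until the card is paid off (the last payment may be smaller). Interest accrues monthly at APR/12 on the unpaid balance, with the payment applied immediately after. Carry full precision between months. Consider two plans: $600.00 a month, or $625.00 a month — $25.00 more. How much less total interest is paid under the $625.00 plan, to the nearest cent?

$848.22

Monthly rate r = 22.5%/12 = 1.875% = 0.01875.
At $600.00/mo: n = ⌈−ln(1 − rB₀/P)/ln(1+r)⌉ = 53 payments (last $429.27); total interest = total paid − $19,980.76 = $11,648.51.
At $625.00/mo: 50 payments (last $156.05); total interest $10,800.29.
Interest saved = $11,648.51 − $10,800.29 = $848.22.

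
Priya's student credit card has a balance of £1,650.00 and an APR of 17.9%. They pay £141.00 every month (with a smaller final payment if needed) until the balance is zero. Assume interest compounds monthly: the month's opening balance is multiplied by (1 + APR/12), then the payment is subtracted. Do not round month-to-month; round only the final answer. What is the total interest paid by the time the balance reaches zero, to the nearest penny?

£176.86

Monthly rate r = 17.9%/12 = 1.49167% = 0.0149167.
Payoff takes n = ⌈−ln(1 − rB₀/P)/ln(1+r)⌉ = ⌈12.956⌉ = 13 payments; the last is £134.86.
Total paid = 12·£141.00 + £134.86 = £1,826.86.
Total interest = total paid − principal = £1,826.86 − £1,650.00 = £176.86.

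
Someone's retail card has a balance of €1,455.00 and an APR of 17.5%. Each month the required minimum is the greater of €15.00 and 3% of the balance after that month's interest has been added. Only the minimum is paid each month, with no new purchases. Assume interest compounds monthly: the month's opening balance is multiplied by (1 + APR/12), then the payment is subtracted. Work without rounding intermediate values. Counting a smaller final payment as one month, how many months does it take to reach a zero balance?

Monthly rate r = 17.5%/12 = 1.45833% = 0.0145833.
While 3% of the post-interest balance exceeds €15.00, each month B ← (B·(1+r))·(1 − 0.03), i.e. B shrinks by the factor (1+r)·0.97 = 0.98415.
This holds for months 1–68. Entering month 69 the balance is €490.80; 3% of the post-interest balance is now below €15.00, so the flat €15.00 minimum applies from here.
From month 69 a fixed €15.00 at rate r clears €490.80 in 45 more payments. Total: 68 + 45 = 113 months.

113 months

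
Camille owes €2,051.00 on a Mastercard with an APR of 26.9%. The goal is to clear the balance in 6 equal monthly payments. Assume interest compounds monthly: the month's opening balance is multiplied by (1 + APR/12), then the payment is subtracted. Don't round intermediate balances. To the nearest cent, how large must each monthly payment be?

€369.15

Monthly rate r = 26.9%/12 = 2.24167% = 0.0224167.
Level-payment amortization: P = B₀·r / (1 − (1+r)^(−n)) = 2051.00·0.0224167 / (1 − 1.02242^(−6)).
Denominator 1 − (1+r)^(−6) = 0.124547721.
P = 45.9766 / 0.124547721 ≈ 369.15.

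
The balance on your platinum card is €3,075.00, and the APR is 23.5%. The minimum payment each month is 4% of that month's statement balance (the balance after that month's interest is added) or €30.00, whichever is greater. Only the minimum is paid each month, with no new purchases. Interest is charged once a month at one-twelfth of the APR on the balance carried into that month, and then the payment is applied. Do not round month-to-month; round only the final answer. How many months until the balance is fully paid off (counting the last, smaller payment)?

101 months

Monthly rate r = 23.5%/12 = 1.95833% = 0.0195833.
While 4% of the post-interest balance exceeds €30.00, each month B ← (B·(1+r))·(1 − 0.04), i.e. B shrinks by the factor (1+r)·0.96 = 0.9788.
This holds for months 1–67. Entering month 68 the balance is €731.71; 4% of the post-interest balance is now below €30.00, so the flat €30.00 minimum applies from here.
From month 68 a fixed €30.00 at rate r clears €731.71 in 34 more payments. Total: 67 + 34 = 101 months.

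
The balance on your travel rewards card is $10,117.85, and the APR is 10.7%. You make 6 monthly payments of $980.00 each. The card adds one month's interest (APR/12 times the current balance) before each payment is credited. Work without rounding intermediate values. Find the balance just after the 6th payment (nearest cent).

$4,658.72

Monthly rate r = 10.7%/12 = 0.891667% = 0.00891667.
Each month: B ← B·(1+r) − $980.00.
Month 1: interest $90.22; balance after payment $9,228.07.
Month 2: interest $82.28; balance after payment $8,330.35.
Month 3: interest $74.28; balance after payment $7,424.63.
Month 4: interest $66.20; balance after payment $6,510.83.
Month 5: interest $58.05; balance after payment $5,588.89.
Month 6: interest $49.83; balance after payment $4,658.72.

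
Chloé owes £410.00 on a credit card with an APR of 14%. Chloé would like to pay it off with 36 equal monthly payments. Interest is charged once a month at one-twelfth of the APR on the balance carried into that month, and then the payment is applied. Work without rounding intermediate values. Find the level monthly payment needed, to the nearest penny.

£14.01

Monthly rate r = 14%/12 = 1.16667% = 0.0116667.
Level-payment amortization: P = B₀·r / (1 − (1+r)^(−n)) = 410.00·0.0116667 / (1 − 1.01167^(−36)).
Denominator 1 − (1+r)^(−36) = 0.341353884.
P = 4.78333 / 0.341353884 ≈ 14.01.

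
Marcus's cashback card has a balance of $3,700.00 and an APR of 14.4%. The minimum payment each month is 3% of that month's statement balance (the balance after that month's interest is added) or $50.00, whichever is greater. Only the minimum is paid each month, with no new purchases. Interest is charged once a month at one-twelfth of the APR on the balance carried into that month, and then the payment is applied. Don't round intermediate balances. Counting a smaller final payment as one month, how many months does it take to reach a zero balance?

Monthly rate r = 14.4%/12 = 1.2% = 0.012.
While 3% of the post-interest balance exceeds $50.00, each month B ← (B·(1+r))·(1 − 0.03), i.e. B shrinks by the factor (1+r)·0.97 = 0.98164.
This holds for months 1–44. Entering month 45 the balance is $1,637.20; 3% of the post-interest balance is now below $50.00, so the flat $50.00 minimum applies from here.
From month 45 a fixed $50.00 at rate r clears $1,637.20 in 42 more payments. Total: 44 + 42 = 86 months.

86 months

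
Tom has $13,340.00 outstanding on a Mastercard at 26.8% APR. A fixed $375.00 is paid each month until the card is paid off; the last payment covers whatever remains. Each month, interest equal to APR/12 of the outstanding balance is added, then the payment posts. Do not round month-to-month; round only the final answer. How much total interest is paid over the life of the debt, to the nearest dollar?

Monthly rate r = 26.8%/12 = 2.23333% = 0.0223333.
Payoff takes n = ⌈−ln(1 − rB₀/P)/ln(1+r)⌉ = ⌈71.632⌉ = 72 payments; the last is $237.79.
Total paid = 71·$375.00 + $237.79 = $26,862.79.
Total interest = total paid − principal = $26,862.79 − $13,340.00 = $13,522.79.

$13,523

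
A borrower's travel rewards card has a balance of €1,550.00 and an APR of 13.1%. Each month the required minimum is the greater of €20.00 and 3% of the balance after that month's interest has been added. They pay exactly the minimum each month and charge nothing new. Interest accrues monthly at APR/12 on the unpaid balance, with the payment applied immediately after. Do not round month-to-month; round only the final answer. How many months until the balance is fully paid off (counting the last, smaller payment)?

Monthly rate r = 13.1%/12 = 1.09167% = 0.0109167.
While 3% of the post-interest balance exceeds €20.00, each month B ← (B·(1+r))·(1 − 0.03), i.e. B shrinks by the factor (1+r)·0.97 = 0.98059.
This holds for months 1–44. Entering month 45 the balance is €654.28; 3% of the post-interest balance is now below €20.00, so the flat €20.00 minimum applies from here.
From month 45 a fixed €20.00 at rate r clears €654.28 in 41 more payments. Total: 44 + 41 = 85 months.

85 months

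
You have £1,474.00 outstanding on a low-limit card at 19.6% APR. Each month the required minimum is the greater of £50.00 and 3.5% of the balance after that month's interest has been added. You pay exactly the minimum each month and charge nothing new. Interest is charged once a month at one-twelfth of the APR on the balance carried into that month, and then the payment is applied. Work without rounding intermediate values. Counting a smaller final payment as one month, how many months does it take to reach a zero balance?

Monthly rate r = 19.6%/12 = 1.63333% = 0.0163333.
While 3.5% of the post-interest balance exceeds £50.00, each month B ← (B·(1+r))·(1 − 0.035), i.e. B shrinks by the factor (1+r)·0.965 = 0.98076.
This holds for months 1–3. Entering month 4 the balance is £1,390.55; 3.5% of the post-interest balance is now below £50.00, so the flat £50.00 minimum applies from here.
From month 4 a fixed £50.00 at rate r clears £1,390.55 in 38 more payments. Total: 3 + 38 = 41 months.

41 months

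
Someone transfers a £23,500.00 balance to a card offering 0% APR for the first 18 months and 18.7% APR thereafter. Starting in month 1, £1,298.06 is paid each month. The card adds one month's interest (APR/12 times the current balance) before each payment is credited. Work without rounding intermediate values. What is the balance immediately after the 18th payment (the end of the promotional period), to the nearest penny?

£134.92

Promo months 1–18 at r₀ = 0%/12 = 0; months 19+ at r₁ = 18.7%/12 = 0.0155833.
After month 18 (no interest yet): B = £23,500.00 − 18·£1,298.06 = £134.92.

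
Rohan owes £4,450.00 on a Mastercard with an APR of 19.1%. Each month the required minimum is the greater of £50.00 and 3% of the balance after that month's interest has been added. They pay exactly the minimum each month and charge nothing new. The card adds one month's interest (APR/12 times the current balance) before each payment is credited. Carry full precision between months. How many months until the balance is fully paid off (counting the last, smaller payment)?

Monthly rate r = 19.1%/12 = 1.59167% = 0.0159167.
While 3% of the post-interest balance exceeds £50.00, each month B ← (B·(1+r))·(1 − 0.03), i.e. B shrinks by the factor (1+r)·0.97 = 0.98544.
This holds for months 1–69. Entering month 70 the balance is £1,617.40; 3% of the post-interest balance is now below £50.00, so the flat £50.00 minimum applies from here.
From month 70 a fixed £50.00 at rate r clears £1,617.40 in 46 more payments. Total: 69 + 46 = 115 months.

115 months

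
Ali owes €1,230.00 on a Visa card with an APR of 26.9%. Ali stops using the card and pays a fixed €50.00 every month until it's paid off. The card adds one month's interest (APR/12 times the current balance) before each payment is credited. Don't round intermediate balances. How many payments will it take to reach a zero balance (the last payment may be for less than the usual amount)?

Monthly rate r = 26.9%/12 = 2.24167% = 0.0224167.
Recurrence: B ← B·(1+r) − €50.00.
Month 1: interest €27.57; balance after payment €1,207.57.
Month 2: interest €27.07; balance after payment €1,184.64.
Closed form: n = −ln(1 − rB₀/P)/ln(1+r) = −ln(0.44855)/ln(1.02242) ≈ 36.165, so the balance reaches zero during payment 37.

37 months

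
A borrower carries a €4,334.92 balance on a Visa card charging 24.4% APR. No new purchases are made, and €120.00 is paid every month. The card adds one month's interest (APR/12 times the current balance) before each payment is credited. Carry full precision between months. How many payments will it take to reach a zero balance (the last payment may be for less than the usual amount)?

Monthly rate r = 24.4%/12 = 2.03333% = 0.0203333.
Recurrence: B ← B·(1+r) − €120.00.
Month 1: interest €88.14; balance after payment €4,303.06.
Month 2: interest €87.50; balance after payment €4,270.56.
Closed form: n = −ln(1 − rB₀/P)/ln(1+r) = −ln(0.26547)/ln(1.02033) ≈ 65.886, so the balance reaches zero during payment 66.

66 payments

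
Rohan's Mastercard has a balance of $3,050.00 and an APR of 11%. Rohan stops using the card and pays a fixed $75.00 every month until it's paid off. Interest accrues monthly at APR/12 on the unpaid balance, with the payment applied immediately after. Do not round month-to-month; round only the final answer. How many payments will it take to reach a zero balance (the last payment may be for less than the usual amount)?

Monthly rate r = 11%/12 = 0.916667% = 0.00916667.
Recurrence: B ← B·(1+r) − $75.00.
Month 1: interest $27.96; balance after payment $3,002.96.
Month 2: interest $27.53; balance after payment $2,955.49.
Closed form: n = −ln(1 − rB₀/P)/ln(1+r) = −ln(0.62722)/ln(1.00917) ≈ 51.119, so the balance reaches zero during payment 52.

52 months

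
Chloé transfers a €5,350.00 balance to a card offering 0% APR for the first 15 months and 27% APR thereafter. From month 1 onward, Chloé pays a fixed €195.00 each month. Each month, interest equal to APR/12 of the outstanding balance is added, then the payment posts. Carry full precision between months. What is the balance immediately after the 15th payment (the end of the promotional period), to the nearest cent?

€2,425.00

Promo months 1–15 at r₀ = 0%/12 = 0; months 16+ at r₁ = 27%/12 = 0.0225.
After month 15 (no interest yet): B = €5,350.00 − 15·€195.00 = €2,425.00.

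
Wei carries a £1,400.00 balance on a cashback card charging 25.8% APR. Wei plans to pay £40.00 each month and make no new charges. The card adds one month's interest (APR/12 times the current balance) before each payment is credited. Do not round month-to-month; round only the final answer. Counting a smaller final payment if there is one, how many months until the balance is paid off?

66 months

Monthly rate r = 25.8%/12 = 2.15% = 0.0215.
Recurrence: B ← B·(1+r) − £40.00.
Month 1: interest £30.10; balance after payment £1,390.10.
Month 2: interest £29.89; balance after payment £1,379.99.
Closed form: n = −ln(1 − rB₀/P)/ln(1+r) = −ln(0.2475)/ln(1.0215) ≈ 65.642, so the balance reaches zero during payment 66.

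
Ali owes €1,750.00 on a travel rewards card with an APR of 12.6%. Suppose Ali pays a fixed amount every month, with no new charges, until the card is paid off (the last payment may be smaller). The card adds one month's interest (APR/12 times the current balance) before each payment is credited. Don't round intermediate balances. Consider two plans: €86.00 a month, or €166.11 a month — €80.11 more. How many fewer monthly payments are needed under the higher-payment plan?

12 fewer payments

Monthly rate r = 12.6%/12 = 1.05% = 0.0105.
At €86.00/mo: n = ⌈−ln(1 − rB₀/P)/ln(1+r)⌉ = 24 payments (last €1.06); total interest = total paid − €1,750.00 = €229.06.
At €166.11/mo: 12 payments (last €37.24); total interest €114.45.
Payments saved = 24 − 12 = 12.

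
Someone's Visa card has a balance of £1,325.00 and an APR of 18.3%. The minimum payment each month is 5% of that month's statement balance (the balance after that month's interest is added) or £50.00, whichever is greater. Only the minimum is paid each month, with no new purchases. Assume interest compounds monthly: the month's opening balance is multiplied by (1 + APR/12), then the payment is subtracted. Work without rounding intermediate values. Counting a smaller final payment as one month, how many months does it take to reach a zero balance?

Monthly rate r = 18.3%/12 = 1.525% = 0.01525.
While 5% of the post-interest balance exceeds £50.00, each month B ← (B·(1+r))·(1 − 0.05), i.e. B shrinks by the factor (1+r)·0.95 = 0.96449.
This holds for months 1–9. Entering month 10 the balance is £956.94; 5% of the post-interest balance is now below £50.00, so the flat £50.00 minimum applies from here.
From month 10 a fixed £50.00 at rate r clears £956.94 in 23 more payments. Total: 9 + 23 = 32 months.

32 months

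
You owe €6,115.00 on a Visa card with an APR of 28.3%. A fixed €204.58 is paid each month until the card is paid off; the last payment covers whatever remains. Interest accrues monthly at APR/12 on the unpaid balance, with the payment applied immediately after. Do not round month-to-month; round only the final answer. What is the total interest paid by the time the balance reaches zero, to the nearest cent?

Monthly rate r = 28.3%/12 = 2.35833% = 0.0235833.
Payoff takes n = ⌈−ln(1 − rB₀/P)/ln(1+r)⌉ = ⌈52.361⌉ = 53 payments; the last is €74.32.
Total paid = 52·€204.58 + €74.32 = €10,712.48.
Total interest = total paid − principal = €10,712.48 − €6,115.00 = €4,597.48.

€4,597.48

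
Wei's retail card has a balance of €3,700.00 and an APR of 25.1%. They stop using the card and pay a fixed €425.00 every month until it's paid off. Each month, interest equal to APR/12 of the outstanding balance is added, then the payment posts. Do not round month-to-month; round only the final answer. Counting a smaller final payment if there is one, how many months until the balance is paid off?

Monthly rate r = 25.1%/12 = 2.09167% = 0.0209167.
Recurrence: B ← B·(1+r) − €425.00.
Month 1: interest €77.39; balance after payment €3,352.39.
Month 2: interest €70.12; balance after payment €2,997.51.
Closed form: n = −ln(1 − rB₀/P)/ln(1+r) = −ln(0.8179)/ln(1.02092) ≈ 9.710, so the balance reaches zero during payment 10.

10 payments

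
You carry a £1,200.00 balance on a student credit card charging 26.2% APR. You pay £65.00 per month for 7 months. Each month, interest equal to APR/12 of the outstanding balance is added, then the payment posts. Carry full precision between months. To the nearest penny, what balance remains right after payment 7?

£909.95

Monthly rate r = 26.2%/12 = 2.18333% = 0.0218333.
Each month: B ← B·(1+r) − £65.00.
Month 1: interest £26.20; balance after payment £1,161.20.
Month 2: interest £25.35; balance after payment £1,121.55.
Month 3: interest £24.49; balance after payment £1,081.04.
Month 4: interest £23.60; balance after payment £1,039.64.
Month 5: interest £22.70; balance after payment £997.34.
Month 6: interest £21.78; balance after payment £954.12.
Month 7: interest £20.83; balance after payment £909.95.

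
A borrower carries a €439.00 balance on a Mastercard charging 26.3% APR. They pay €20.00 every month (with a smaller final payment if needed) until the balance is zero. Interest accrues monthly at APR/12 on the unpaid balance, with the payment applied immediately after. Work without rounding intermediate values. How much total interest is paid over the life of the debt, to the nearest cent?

€166.20

Monthly rate r = 26.3%/12 = 2.19167% = 0.0219167.
Payoff takes n = ⌈−ln(1 − rB₀/P)/ln(1+r)⌉ = ⌈30.258⌉ = 31 payments; the last is €5.20.
Total paid = 30·€20.00 + €5.20 = €605.20.
Total interest = total paid − principal = €605.20 − €439.00 = €166.20.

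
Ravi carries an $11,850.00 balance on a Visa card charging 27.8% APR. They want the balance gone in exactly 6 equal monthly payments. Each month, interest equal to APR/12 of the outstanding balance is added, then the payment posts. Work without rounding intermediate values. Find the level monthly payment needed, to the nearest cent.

Monthly rate r = 27.8%/12 = 2.31667% = 0.0231667.
Level-payment amortization: P = B₀·r / (1 − (1+r)^(−n)) = 11850.00·0.0231667 / (1 − 1.02317^(−6)).
Denominator 1 − (1+r)^(−6) = 0.128391008.
P = 274.525 / 0.128391008 ≈ 2138.19.

$2,138.19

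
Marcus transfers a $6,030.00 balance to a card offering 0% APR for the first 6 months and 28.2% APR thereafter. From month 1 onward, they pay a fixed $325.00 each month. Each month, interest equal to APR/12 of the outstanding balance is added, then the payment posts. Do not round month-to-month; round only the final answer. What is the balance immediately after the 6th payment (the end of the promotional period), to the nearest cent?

Promo months 1–6 at r₀ = 0%/12 = 0; months 7+ at r₁ = 28.2%/12 = 0.0235.
After month 6 (no interest yet): B = $6,030.00 − 6·$325.00 = $4,080.00.

$4,080.00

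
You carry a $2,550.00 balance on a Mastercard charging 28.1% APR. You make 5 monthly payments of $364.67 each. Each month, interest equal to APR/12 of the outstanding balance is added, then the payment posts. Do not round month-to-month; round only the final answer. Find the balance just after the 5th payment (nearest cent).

Monthly rate r = 28.1%/12 = 2.34167% = 0.0234167.
Each month: B ← B·(1+r) − $364.67.
Month 1: interest $59.71; balance after payment $2,245.04.
Month 2: interest $52.57; balance after payment $1,932.94.
Month 3: interest $45.26; balance after payment $1,613.54.
Month 4: interest $37.78; balance after payment $1,286.65.
Month 5: interest $30.13; balance after payment $952.11.

$952.11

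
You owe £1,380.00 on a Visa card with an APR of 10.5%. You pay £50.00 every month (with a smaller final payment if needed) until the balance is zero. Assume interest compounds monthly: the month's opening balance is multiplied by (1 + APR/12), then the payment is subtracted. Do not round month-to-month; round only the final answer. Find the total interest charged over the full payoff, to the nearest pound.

Monthly rate r = 10.5%/12 = 0.875% = 0.00875.
Payoff takes n = ⌈−ln(1 − rB₀/P)/ln(1+r)⌉ = ⌈31.728⌉ = 32 payments; the last is £36.44.
Total paid = 31·£50.00 + £36.44 = £1,586.44.
Total interest = total paid − principal = £1,586.44 − £1,380.00 = £206.44.

£206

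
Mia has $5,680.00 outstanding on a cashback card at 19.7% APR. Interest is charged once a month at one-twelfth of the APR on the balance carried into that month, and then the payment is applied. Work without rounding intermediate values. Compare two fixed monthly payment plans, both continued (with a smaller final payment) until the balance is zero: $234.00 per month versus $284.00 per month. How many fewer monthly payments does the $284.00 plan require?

Monthly rate r = 19.7%/12 = 1.64167% = 0.0164167.
At $234.00/mo: n = ⌈−ln(1 − rB₀/P)/ln(1+r)⌉ = 32 payments (last $51.02); total interest = total paid − $5,680.00 = $1,625.02.
At $284.00/mo: 25 payments (last $126.01); total interest $1,262.01.
Payments saved = 32 − 25 = 7.

7 fewer payments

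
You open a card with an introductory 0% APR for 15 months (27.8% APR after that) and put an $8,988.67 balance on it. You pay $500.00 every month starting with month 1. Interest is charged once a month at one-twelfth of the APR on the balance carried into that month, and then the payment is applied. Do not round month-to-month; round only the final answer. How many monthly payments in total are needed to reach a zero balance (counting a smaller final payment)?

Promo months 1–15 at r₀ = 0%/12 = 0; months 16+ at r₁ = 27.8%/12 = 0.0231667.
After month 15 (no interest yet): B = $8,988.67 − 15·$500.00 = $1,488.67.
Then at r₁ with $500.00/mo: n₂ = −ln(1 − r₁·B/P)/ln(1+r₁) ≈ 3.12 → 4 more payments.

19 months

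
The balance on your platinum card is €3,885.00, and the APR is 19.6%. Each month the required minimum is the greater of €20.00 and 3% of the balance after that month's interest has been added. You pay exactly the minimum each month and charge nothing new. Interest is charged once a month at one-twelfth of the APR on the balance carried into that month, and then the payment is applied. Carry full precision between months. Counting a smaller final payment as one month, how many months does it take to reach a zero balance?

Monthly rate r = 19.6%/12 = 1.63333% = 0.0163333.
While 3% of the post-interest balance exceeds €20.00, each month B ← (B·(1+r))·(1 − 0.03), i.e. B shrinks by the factor (1+r)·0.97 = 0.98584.
This holds for months 1–125. Entering month 126 the balance is €653.70; 3% of the post-interest balance is now below €20.00, so the flat €20.00 minimum applies from here.
From month 126 a fixed €20.00 at rate r clears €653.70 in 48 more payments. Total: 125 + 48 = 173 months.

173 months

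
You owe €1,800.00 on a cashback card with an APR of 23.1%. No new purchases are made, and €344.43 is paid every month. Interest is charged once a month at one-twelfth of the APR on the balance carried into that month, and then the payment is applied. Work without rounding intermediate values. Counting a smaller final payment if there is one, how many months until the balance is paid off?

Monthly rate r = 23.1%/12 = 1.925% = 0.01925.
Recurrence: B ← B·(1+r) − €344.43.
Month 1: interest €34.65; balance after payment €1,490.22.
Month 2: interest €28.69; balance after payment €1,174.48.
Month 3: interest €22.61; balance after payment €852.66.
Month 4: interest €16.41; balance after payment €524.64.
Month 5: interest €10.10; balance after payment €190.31.
Month 6: interest €3.66; balance after payment €0.00.

6 months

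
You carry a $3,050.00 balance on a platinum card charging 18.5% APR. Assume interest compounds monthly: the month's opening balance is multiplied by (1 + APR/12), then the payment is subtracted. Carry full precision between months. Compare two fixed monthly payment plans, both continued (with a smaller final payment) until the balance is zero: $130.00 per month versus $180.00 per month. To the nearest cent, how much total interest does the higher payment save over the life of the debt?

$252.64

Monthly rate r = 18.5%/12 = 1.54167% = 0.0154167.
At $130.00/mo: n = ⌈−ln(1 − rB₀/P)/ln(1+r)⌉ = 30 payments (last $45.03); total interest = total paid − $3,050.00 = $765.03.
At $180.00/mo: 20 payments (last $142.39); total interest $512.39.
Interest saved = $765.03 − $512.39 = $252.64.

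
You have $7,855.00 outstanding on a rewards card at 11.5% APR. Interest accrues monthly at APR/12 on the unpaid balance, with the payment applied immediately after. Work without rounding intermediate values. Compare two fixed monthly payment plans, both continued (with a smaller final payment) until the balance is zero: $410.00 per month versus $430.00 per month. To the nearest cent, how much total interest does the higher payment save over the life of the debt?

Monthly rate r = 11.5%/12 = 0.958333% = 0.00958333.
At $410.00/mo: n = ⌈−ln(1 − rB₀/P)/ln(1+r)⌉ = 22 payments (last $110.53); total interest = total paid − $7,855.00 = $865.53.
At $430.00/mo: 21 payments (last $76.68); total interest $821.68.
Interest saved = $865.53 − $821.68 = $43.85.

$43.85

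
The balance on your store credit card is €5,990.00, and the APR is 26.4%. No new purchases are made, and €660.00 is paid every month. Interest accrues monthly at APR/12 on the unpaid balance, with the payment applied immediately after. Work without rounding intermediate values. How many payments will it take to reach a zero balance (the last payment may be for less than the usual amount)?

Monthly rate r = 26.4%/12 = 2.2% = 0.022.
Recurrence: B ← B·(1+r) − €660.00.
Month 1: interest €131.78; balance after payment €5,461.78.
Month 2: interest €120.16; balance after payment €4,921.94.
Closed form: n = −ln(1 − rB₀/P)/ln(1+r) = −ln(0.80033)/ln(1.022) ≈ 10.235, so the balance reaches zero during payment 11.

11 payments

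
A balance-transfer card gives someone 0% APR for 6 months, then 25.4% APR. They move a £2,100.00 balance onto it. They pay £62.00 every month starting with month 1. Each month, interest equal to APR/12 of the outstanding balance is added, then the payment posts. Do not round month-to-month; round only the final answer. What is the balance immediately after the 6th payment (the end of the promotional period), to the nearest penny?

£1,728.00

Promo months 1–6 at r₀ = 0%/12 = 0; months 7+ at r₁ = 25.4%/12 = 0.0211667.
After month 6 (no interest yet): B = £2,100.00 − 6·£62.00 = £1,728.00.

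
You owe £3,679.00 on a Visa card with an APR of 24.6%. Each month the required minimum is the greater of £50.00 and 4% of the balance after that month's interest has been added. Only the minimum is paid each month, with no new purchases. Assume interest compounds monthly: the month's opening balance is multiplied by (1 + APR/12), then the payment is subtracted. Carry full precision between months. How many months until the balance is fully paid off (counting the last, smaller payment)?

Monthly rate r = 24.6%/12 = 2.05% = 0.0205.
While 4% of the post-interest balance exceeds £50.00, each month B ← (B·(1+r))·(1 − 0.04), i.e. B shrinks by the factor (1+r)·0.96 = 0.97968.
This holds for months 1–54. Entering month 55 the balance is £1,214.17; 4% of the post-interest balance is now below £50.00, so the flat £50.00 minimum applies from here.
From month 55 a fixed £50.00 at rate r clears £1,214.17 in 34 more payments. Total: 54 + 34 = 88 months.

88 months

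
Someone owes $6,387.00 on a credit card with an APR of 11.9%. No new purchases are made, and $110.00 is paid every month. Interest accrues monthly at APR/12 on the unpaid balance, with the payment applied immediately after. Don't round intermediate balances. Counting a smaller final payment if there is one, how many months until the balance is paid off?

Monthly rate r = 11.9%/12 = 0.991667% = 0.00991667.
Recurrence: B ← B·(1+r) − $110.00.
Month 1: interest $63.34; balance after payment $6,340.34.
Month 2: interest $62.88; balance after payment $6,293.21.
Closed form: n = −ln(1 − rB₀/P)/ln(1+r) = −ln(0.4242)/ln(1.00992) ≈ 86.903, so the balance reaches zero during payment 87.

87 payments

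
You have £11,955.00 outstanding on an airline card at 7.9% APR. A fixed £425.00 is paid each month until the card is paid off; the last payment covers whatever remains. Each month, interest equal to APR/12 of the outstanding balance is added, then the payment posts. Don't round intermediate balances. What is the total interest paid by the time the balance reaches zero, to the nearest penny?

Monthly rate r = 7.9%/12 = 0.658333% = 0.00658333.
Payoff takes n = ⌈−ln(1 − rB₀/P)/ln(1+r)⌉ = ⌈31.210⌉ = 32 payments; the last is £89.62.
Total paid = 31·£425.00 + £89.62 = £13,264.62.
Total interest = total paid − principal = £13,264.62 − £11,955.00 = £1,309.62.

£1,309.62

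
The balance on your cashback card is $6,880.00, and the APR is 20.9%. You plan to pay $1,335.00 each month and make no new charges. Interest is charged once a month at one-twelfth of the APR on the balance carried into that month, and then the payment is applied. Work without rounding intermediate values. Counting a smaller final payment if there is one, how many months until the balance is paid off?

Monthly rate r = 20.9%/12 = 1.74167% = 0.0174167.
Recurrence: B ← B·(1+r) − $1,335.00.
Month 1: interest $119.83; balance after payment $5,664.83.
Month 2: interest $98.66; balance after payment $4,428.49.
Month 3: interest $77.13; balance after payment $3,170.62.
Month 4: interest $55.22; balance after payment $1,890.84.
Month 5: interest $32.93; balance after payment $588.77.
Month 6: interest $10.25; balance after payment $0.00.

6 months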